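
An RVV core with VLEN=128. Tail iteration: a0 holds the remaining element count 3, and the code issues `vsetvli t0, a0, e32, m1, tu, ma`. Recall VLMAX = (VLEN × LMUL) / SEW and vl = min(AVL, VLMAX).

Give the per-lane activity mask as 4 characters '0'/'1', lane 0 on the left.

predicate = 1110

lanes per group: 128·1/32 = 4
vl = min(AVL, VLMAX) = min(3, 4) = 3
bits (lane 0 leftmost): 1110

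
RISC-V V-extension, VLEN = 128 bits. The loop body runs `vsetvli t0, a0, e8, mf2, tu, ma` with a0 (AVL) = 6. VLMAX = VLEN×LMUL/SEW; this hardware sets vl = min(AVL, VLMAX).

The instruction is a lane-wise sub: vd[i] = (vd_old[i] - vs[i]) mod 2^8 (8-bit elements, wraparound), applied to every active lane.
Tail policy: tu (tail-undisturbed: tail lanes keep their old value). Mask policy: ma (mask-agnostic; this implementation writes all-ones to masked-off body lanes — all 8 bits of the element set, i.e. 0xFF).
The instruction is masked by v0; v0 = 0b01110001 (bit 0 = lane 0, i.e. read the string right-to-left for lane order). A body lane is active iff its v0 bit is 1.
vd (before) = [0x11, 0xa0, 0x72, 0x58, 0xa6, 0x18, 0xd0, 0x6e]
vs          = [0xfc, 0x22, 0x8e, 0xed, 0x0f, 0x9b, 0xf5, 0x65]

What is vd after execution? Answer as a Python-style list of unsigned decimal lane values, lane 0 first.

vd = [21, 255, 255, 255, 151, 125, 208, 110]

lanes per group: 128·1/2/8 = 8
vl ← min(6, 8) = 6
  i=0: sub(0x11,0xfc) → 21
  i=1: mask-off/ones → 255
  i=2: mask-off/ones → 255
  i=3: mask-off/ones → 255
  i=4: sub(0xa6,0x0f) → 151
  i=5: sub(0x18,0x9b) → 125
  i=6: tail/keep → 208
  i=7: tail/keep → 110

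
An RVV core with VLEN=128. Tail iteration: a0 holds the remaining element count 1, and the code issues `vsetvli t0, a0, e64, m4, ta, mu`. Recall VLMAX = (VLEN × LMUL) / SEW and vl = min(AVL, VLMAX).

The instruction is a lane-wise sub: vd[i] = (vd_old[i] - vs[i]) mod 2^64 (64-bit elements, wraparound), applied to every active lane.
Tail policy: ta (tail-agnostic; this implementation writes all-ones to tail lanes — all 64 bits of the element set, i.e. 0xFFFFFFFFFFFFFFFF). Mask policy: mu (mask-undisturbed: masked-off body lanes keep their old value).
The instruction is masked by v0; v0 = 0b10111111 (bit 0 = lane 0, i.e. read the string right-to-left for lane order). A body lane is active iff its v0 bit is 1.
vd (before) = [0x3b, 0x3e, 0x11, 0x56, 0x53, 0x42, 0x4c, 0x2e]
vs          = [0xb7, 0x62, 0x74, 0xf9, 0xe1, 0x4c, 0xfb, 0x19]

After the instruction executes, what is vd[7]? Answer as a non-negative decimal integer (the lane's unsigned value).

lanes per group: 128·4/64 = 8
AVL=1 ≤ VLMAX=8, so vl = 1
  i=0: sub(0x3b,0xb7) → 18446744073709551492
  i=1: tail/ones → 18446744073709551615
  i=2: tail/ones → 18446744073709551615
  i=3: tail/ones → 18446744073709551615
  i=4: tail/ones → 18446744073709551615
  i=5: tail/ones → 18446744073709551615
  i=6: tail/ones → 18446744073709551615
  i=7: tail/ones → 18446744073709551615

vd[7] = 18446744073709551615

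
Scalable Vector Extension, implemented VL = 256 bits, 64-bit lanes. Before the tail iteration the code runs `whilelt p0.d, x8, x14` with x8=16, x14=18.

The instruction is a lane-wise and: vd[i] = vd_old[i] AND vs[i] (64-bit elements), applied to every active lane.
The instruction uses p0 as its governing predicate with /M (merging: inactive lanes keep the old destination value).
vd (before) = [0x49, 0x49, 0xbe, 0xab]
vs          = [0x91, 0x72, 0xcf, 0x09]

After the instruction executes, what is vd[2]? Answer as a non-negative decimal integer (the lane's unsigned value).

lane count: 256 div 64 = 4
active while 16+j < 18, i.e. j ∈ [0,2) capped at 4 ⇒ 2
  i=0: and(0x49,0x91) → 1
  i=1: and(0x49,0x72) → 64
  i=2: tail/keep → 190
  i=3: tail/keep → 171

vd[2] = 190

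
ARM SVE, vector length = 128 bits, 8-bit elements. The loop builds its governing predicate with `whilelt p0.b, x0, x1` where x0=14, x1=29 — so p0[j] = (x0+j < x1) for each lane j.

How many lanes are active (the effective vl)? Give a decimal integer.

vl = 15

128-bit reg / 8-bit elem → 16 lanes
p0[j] = (14+j < 29); true for j=0..14 → 15 lanes set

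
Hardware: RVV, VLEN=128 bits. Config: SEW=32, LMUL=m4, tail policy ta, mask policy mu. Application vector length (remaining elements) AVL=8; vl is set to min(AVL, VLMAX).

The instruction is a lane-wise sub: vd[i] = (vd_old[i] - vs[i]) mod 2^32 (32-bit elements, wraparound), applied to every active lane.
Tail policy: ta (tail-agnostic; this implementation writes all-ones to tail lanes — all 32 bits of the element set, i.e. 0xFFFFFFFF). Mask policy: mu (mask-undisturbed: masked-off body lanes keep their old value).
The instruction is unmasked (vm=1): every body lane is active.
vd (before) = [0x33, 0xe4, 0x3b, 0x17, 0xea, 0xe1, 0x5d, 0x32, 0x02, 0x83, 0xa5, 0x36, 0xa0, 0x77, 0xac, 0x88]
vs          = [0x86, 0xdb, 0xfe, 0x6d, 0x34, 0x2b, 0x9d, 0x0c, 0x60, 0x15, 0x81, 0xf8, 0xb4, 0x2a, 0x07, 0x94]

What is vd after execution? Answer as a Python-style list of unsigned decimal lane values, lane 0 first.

VLMAX = VLEN×LMUL/SEW = 128×4/32 = 16
AVL=8 ≤ VLMAX=16, so vl = 8
vd[0] sub(0x33,0x86) -> 0xffffffad
vd[1] sub(0xe4,0xdb) -> 0x09
vd[2] sub(0x3b,0xfe) -> 0xffffff3d
vd[3] sub(0x17,0x6d) -> 0xffffffaa
vd[4] sub(0xea,0x34) -> 0xb6
vd[5] sub(0xe1,0x2b) -> 0xb6
vd[6] sub(0x5d,0x9d) -> 0xffffffc0
vd[7] sub(0x32,0x0c) -> 0x26
vd[8] tail/ones -> 0xffffffff
vd[9] tail/ones -> 0xffffffff
vd[10] tail/ones -> 0xffffffff
vd[11] tail/ones -> 0xffffffff
vd[12] tail/ones -> 0xffffffff
vd[13] tail/ones -> 0xffffffff
vd[14] tail/ones -> 0xffffffff
vd[15] tail/ones -> 0xffffffff

vd = [4294967213, 9, 4294967101, 4294967210, 182, 182, 4294967232, 38, 4294967295, 4294967295, 4294967295, 4294967295, 4294967295, 4294967295, 4294967295, 4294967295]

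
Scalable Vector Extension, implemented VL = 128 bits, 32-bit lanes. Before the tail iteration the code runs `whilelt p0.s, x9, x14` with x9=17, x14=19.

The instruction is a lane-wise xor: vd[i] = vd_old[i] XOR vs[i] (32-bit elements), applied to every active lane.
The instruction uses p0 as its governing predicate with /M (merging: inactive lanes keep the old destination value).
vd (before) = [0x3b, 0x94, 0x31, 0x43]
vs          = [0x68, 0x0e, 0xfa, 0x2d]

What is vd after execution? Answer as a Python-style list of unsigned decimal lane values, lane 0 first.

vd = [83, 154, 49, 67]

lane count: 128 div 32 = 4
whilelt: lane j active iff 17+j < 19 → j < 2 → 2 active
  i=0: xor(0x3b,0x68) → 83
  i=1: xor(0x94,0x0e) → 154
  i=2: tail/keep → 49
  i=3: tail/keep → 67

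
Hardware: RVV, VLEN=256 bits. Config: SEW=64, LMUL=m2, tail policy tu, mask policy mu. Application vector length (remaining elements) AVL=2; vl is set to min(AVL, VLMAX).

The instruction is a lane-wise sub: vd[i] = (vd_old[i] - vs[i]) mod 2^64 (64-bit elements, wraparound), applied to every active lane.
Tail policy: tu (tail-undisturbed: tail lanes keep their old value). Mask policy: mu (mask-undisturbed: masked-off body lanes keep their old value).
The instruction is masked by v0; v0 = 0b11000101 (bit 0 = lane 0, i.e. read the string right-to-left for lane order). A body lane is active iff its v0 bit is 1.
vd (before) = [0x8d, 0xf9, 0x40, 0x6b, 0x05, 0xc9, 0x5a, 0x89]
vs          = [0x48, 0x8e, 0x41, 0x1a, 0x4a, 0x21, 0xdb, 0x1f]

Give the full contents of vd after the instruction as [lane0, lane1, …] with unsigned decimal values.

vd = [69, 249, 64, 107, 5, 201, 90, 137]

VLMAX = VLEN×LMUL/SEW = 256×2/64 = 8
vl ← min(2, 8) = 2
vd[0] sub(0x8d,0x48) -> 0x45
vd[1] mask-off/keep -> 0xf9
vd[2] tail/keep -> 0x40
vd[3] tail/keep -> 0x6b
vd[4] tail/keep -> 0x05
vd[5] tail/keep -> 0xc9
vd[6] tail/keep -> 0x5a
vd[7] tail/keep -> 0x89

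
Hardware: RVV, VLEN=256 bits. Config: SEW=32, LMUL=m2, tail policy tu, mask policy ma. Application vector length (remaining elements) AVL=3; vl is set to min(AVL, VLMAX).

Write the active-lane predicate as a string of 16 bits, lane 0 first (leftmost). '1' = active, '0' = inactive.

predicate = 1110000000000000

VLMAX = VLEN×LMUL/SEW = 256×2/32 = 16
AVL=3 ≤ VLMAX=16, so vl = 3
bits (lane 0 leftmost): 1110000000000000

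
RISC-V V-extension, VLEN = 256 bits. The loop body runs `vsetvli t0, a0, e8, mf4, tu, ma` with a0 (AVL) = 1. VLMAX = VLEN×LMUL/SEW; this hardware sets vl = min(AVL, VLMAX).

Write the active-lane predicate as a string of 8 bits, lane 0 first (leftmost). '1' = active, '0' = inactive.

predicate = 10000000

lanes per group: 256·1/4/8 = 8
vl ← min(1, 8) = 1
bits (lane 0 leftmost): 10000000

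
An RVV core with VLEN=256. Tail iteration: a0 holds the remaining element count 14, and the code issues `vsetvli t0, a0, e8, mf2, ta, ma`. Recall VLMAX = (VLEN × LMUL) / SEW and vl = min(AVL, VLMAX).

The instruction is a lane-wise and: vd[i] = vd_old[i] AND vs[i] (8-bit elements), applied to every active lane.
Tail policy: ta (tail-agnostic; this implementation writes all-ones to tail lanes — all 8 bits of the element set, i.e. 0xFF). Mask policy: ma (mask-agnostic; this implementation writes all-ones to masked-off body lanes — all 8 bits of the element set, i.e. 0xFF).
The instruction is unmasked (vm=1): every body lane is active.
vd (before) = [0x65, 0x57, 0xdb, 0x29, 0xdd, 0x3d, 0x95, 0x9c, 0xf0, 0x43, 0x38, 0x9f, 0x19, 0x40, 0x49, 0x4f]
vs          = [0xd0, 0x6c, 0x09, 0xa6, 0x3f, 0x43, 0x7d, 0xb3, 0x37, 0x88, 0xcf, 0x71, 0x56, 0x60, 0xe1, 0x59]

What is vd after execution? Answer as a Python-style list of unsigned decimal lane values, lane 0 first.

vd = [64, 68, 9, 32, 29, 1, 21, 144, 48, 0, 8, 17, 16, 64, 255, 255]

VLMAX = (256 × 1/2) / 8 = 16 lanes
AVL=14 ≤ VLMAX=16, so vl = 14
  i=0: and(0x65,0xd0) → 64
  i=1: and(0x57,0x6c) → 68
  i=2: and(0xdb,0x09) → 9
  i=3: and(0x29,0xa6) → 32
  i=4: and(0xdd,0x3f) → 29
  i=5: and(0x3d,0x43) → 1
  i=6: and(0x95,0x7d) → 21
  i=7: and(0x9c,0xb3) → 144
  i=8: and(0xf0,0x37) → 48
  i=9: and(0x43,0x88) → 0
  i=10: and(0x38,0xcf) → 8
  i=11: and(0x9f,0x71) → 17
  i=12: and(0x19,0x56) → 16
  i=13: and(0x40,0x60) → 64
  i=14: tail/ones → 255
  i=15: tail/ones → 255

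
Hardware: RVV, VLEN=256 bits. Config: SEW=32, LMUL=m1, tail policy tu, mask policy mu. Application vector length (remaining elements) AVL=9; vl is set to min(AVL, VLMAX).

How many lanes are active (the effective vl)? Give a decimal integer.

vl = 8

VLMAX = VLEN×LMUL/SEW = 256×1/32 = 8
vl = min(AVL, VLMAX) = min(9, 8) = 8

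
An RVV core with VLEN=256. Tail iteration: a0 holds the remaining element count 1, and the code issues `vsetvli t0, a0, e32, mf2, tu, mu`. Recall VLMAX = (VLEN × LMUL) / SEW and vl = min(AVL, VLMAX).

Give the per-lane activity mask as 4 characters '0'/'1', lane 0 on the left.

lanes per group: 256·1/2/32 = 4
AVL=1 ≤ VLMAX=4, so vl = 1
bits (lane 0 leftmost): 1000

predicate = 1000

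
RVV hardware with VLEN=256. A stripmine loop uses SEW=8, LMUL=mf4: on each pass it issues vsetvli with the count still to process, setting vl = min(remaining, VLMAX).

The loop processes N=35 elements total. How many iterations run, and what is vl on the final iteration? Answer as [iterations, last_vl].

[iterations, last_vl] = [5, 3]

lanes per group: 256·1/4/8 = 8
iterations = ceil(35/8) = 5; final-pass vl = 3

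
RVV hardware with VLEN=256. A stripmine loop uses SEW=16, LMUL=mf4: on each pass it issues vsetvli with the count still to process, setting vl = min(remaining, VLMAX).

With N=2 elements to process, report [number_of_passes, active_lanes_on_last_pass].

[iterations, last_vl] = [1, 2]

lanes per group: 256·1/4/16 = 4
iterations = ceil(2/4) = 1; final-pass vl = 2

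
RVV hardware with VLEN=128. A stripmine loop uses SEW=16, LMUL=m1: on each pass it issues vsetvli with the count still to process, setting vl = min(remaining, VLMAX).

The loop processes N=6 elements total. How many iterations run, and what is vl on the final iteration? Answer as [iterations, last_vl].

[iterations, last_vl] = [1, 6]

VLMAX = VLEN×LMUL/SEW = 128×1/16 = 8
N=6: ⌈6/8⌉ = 1 iters; last vl = 6 − 0×8 = 6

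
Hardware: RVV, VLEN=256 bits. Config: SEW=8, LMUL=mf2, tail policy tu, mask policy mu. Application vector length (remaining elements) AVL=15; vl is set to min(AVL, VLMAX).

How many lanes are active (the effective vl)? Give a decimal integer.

vl = 15

VLMAX = VLEN×LMUL/SEW = 256×1/2/8 = 16
AVL=15 ≤ VLMAX=16, so vl = 15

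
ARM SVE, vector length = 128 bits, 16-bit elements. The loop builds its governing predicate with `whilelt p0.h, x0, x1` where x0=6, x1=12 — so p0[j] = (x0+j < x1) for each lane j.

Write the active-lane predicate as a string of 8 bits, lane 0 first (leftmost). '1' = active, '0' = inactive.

predicate = 11111100

register lanes = 128/16 = 8
whilelt: lane j active iff 6+j < 12 → j < 6 → 6 active
bits (lane 0 leftmost): 11111100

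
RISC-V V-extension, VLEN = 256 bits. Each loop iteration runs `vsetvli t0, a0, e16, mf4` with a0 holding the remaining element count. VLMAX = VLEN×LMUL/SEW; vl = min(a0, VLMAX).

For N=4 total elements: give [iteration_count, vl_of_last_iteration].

[iterations, last_vl] = [1, 4]

lanes per group: 256·1/4/16 = 4
N=4: ⌈4/4⌉ = 1 iters; last vl = 4 − 0×4 = 4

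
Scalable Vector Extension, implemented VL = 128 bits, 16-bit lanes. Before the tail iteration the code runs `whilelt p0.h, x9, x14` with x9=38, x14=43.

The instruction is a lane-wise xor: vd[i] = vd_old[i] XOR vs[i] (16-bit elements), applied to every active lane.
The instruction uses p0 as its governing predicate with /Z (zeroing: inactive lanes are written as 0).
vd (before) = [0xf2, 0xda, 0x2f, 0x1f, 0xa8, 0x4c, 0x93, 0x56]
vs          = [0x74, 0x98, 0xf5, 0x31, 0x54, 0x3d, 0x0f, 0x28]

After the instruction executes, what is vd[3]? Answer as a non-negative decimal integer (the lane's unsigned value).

register lanes = 128/16 = 8
active while 38+j < 43, i.e. j ∈ [0,5) capped at 8 ⇒ 5
vd[0] xor(0xf2,0x74) -> 0x86
vd[1] xor(0xda,0x98) -> 0x42
vd[2] xor(0x2f,0xf5) -> 0xda
vd[3] xor(0x1f,0x31) -> 0x2e
vd[4] xor(0xa8,0x54) -> 0xfc
vd[5] tail/zero -> 0x00
vd[6] tail/zero -> 0x00
vd[7] tail/zero -> 0x00

vd[3] = 46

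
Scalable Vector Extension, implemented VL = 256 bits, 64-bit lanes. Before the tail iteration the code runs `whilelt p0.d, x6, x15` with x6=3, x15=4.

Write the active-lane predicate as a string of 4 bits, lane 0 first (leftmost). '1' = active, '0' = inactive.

predicate = 1000

256-bit reg / 64-bit elem → 4 lanes
whilelt: lane j active iff 3+j < 4 → j < 1 → 1 active
bits (lane 0 leftmost): 1000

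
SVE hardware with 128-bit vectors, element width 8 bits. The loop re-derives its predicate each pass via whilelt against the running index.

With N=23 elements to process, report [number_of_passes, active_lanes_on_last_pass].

register lanes = 128/8 = 16
iterations = ceil(23/16) = 2; final-pass vl = 7

[iterations, last_vl] = [2, 7]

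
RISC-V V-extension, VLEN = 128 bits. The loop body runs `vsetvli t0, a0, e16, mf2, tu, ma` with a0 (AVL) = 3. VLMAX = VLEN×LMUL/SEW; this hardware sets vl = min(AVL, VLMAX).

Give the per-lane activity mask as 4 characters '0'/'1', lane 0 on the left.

lanes per group: 128·1/2/16 = 4
AVL=3 ≤ VLMAX=4, so vl = 3
bits (lane 0 leftmost): 1110

predicate = 1110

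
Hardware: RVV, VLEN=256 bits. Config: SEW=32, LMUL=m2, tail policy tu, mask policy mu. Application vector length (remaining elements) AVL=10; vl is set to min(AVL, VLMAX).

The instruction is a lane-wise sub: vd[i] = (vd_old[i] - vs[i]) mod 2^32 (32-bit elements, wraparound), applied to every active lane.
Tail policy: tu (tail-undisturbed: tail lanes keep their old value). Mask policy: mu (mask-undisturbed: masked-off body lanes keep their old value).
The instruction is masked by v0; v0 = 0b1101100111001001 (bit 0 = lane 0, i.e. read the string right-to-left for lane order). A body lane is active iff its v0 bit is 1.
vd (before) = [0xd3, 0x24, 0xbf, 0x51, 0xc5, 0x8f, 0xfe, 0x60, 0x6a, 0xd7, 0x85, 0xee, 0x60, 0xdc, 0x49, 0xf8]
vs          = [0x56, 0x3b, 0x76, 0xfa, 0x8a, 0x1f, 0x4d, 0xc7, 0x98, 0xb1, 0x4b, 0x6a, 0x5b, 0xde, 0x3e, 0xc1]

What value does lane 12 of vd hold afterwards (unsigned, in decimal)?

VLMAX = (256 × 2) / 32 = 16 lanes
vl = min(AVL, VLMAX) = min(10, 16) = 10
  i=0: sub(0xd3,0x56) → 125
  i=1: mask-off/keep → 36
  i=2: mask-off/keep → 191
  i=3: sub(0x51,0xfa) → 4294967127
  i=4: mask-off/keep → 197
  i=5: mask-off/keep → 143
  i=6: sub(0xfe,0x4d) → 177
  i=7: sub(0x60,0xc7) → 4294967193
  i=8: sub(0x6a,0x98) → 4294967250
  i=9: mask-off/keep → 215
  i=10: tail/keep → 133
  i=11: tail/keep → 238
  i=12: tail/keep → 96
  i=13: tail/keep → 220
  i=14: tail/keep → 73
  i=15: tail/keep → 248

vd[12] = 96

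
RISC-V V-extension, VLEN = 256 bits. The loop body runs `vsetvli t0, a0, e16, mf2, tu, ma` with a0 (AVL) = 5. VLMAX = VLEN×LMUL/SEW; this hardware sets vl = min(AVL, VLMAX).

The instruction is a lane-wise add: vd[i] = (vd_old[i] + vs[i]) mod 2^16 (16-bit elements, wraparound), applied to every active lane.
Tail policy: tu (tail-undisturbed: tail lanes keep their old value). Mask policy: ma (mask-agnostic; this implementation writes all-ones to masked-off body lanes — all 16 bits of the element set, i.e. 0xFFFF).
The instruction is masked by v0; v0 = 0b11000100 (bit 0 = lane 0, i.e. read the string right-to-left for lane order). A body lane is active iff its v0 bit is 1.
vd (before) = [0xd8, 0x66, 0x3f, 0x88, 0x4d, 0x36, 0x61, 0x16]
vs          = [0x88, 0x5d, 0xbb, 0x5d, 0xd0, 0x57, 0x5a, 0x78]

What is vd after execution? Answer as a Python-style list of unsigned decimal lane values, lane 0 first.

VLMAX = VLEN×LMUL/SEW = 256×1/2/16 = 8
vl = min(AVL, VLMAX) = min(5, 8) = 5
  i=0: mask-off/ones → 65535
  i=1: mask-off/ones → 65535
  i=2: add(0x3f,0xbb) → 250
  i=3: mask-off/ones → 65535
  i=4: mask-off/ones → 65535
  i=5: tail/keep → 54
  i=6: tail/keep → 97
  i=7: tail/keep → 22

vd = [65535, 65535, 250, 65535, 65535, 54, 97, 22]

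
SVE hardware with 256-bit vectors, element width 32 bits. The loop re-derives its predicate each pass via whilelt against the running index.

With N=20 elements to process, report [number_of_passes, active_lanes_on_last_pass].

[iterations, last_vl] = [3, 4]

lane count: 256 div 32 = 8
iterations = ceil(20/8) = 3; final-pass vl = 4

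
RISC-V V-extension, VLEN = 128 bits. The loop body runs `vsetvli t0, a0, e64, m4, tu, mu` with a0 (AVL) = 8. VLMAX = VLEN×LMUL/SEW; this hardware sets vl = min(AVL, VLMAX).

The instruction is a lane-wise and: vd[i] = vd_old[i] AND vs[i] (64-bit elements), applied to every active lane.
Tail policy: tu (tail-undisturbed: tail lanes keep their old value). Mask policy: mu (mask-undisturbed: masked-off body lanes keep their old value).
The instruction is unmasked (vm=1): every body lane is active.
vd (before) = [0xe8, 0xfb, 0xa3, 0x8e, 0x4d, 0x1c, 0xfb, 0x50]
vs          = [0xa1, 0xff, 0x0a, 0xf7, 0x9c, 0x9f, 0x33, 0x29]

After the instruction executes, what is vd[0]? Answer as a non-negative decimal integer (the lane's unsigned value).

vd[0] = 160

lanes per group: 128·4/64 = 8
AVL=8 ≤ VLMAX=8, so vl = 8
[0] and(0xe8,0xa1) = 0xa0
[1] and(0xfb,0xff) = 0xfb
[2] and(0xa3,0x0a) = 0x02
[3] and(0x8e,0xf7) = 0x86
[4] and(0x4d,0x9c) = 0x0c
[5] and(0x1c,0x9f) = 0x1c
[6] and(0xfb,0x33) = 0x33
[7] and(0x50,0x29) = 0x00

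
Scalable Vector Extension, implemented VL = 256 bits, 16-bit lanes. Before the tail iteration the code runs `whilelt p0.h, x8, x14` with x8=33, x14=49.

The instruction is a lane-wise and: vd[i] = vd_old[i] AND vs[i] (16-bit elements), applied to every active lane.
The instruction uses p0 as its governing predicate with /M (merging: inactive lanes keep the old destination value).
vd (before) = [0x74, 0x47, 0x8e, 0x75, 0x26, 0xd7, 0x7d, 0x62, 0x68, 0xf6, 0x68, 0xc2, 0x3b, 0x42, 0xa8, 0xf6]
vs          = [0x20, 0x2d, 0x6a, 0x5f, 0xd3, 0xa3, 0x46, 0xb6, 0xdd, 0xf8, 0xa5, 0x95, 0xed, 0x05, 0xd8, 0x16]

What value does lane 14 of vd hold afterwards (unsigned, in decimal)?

vd[14] = 136

register lanes = 256/16 = 16
p0[j] = (33+j < 49); true for j=0..15 → 16 lanes set
  i=0: and(0x74,0x20) → 32
  i=1: and(0x47,0x2d) → 5
  i=2: and(0x8e,0x6a) → 10
  i=3: and(0x75,0x5f) → 85
  i=4: and(0x26,0xd3) → 2
  i=5: and(0xd7,0xa3) → 131
  i=6: and(0x7d,0x46) → 68
  i=7: and(0x62,0xb6) → 34
  i=8: and(0x68,0xdd) → 72
  i=9: and(0xf6,0xf8) → 240
  i=10: and(0x68,0xa5) → 32
  i=11: and(0xc2,0x95) → 128
  i=12: and(0x3b,0xed) → 41
  i=13: and(0x42,0x05) → 0
  i=14: and(0xa8,0xd8) → 136
  i=15: and(0xf6,0x16) → 22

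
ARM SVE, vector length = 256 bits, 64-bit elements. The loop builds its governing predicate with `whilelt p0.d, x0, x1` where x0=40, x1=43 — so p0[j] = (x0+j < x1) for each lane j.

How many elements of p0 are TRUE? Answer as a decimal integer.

lane count: 256 div 64 = 4
active while 40+j < 43, i.e. j ∈ [0,3) capped at 4 ⇒ 3

vl = 3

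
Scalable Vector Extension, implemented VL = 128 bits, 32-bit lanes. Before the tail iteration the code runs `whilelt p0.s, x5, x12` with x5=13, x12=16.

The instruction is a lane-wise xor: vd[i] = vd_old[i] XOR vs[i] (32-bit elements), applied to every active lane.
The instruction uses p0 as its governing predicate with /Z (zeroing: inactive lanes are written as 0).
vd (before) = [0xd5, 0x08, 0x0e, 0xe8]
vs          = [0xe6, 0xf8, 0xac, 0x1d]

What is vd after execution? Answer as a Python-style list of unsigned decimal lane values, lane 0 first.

vd = [51, 240, 162, 0]

lane count: 128 div 32 = 4
active while 13+j < 16, i.e. j ∈ [0,3) capped at 4 ⇒ 3
  i=0: xor(0xd5,0xe6) → 51
  i=1: xor(0x08,0xf8) → 240
  i=2: xor(0x0e,0xac) → 162
  i=3: tail/zero → 0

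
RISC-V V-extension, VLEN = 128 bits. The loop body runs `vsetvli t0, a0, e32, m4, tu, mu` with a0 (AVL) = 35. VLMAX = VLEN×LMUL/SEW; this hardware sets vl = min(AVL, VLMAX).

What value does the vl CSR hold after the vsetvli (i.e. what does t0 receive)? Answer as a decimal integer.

VLMAX = VLEN×LMUL/SEW = 128×4/32 = 16
vl = min(AVL, VLMAX) = min(35, 16) = 16

vl = 16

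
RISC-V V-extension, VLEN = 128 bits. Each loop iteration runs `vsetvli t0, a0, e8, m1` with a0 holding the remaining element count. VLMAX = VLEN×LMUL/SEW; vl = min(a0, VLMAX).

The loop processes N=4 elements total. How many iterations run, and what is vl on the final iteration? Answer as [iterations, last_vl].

VLMAX = (128 × 1) / 8 = 16 lanes
iterations = ceil(4/16) = 1; final-pass vl = 4

[iterations, last_vl] = [1, 4]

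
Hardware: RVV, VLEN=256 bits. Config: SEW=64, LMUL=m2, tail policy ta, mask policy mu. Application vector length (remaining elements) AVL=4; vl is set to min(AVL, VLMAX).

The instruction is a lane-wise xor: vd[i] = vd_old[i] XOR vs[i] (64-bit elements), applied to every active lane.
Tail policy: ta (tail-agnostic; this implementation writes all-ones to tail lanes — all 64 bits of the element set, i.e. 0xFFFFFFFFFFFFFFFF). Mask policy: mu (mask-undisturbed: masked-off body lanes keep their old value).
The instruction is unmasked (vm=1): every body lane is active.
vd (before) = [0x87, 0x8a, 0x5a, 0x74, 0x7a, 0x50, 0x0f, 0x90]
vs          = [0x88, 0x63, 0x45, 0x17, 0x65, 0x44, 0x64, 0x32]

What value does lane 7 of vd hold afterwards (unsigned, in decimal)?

VLMAX = (256 × 2) / 64 = 8 lanes
AVL=4 ≤ VLMAX=8, so vl = 4
lane  0: xor(0x87,0x88) ⇒ 0x0f
lane  1: xor(0x8a,0x63) ⇒ 0xe9
lane  2: xor(0x5a,0x45) ⇒ 0x1f
lane  3: xor(0x74,0x17) ⇒ 0x63
lane  4: tail/ones ⇒ 0xffffffffffffffff
lane  5: tail/ones ⇒ 0xffffffffffffffff
lane  6: tail/ones ⇒ 0xffffffffffffffff
lane  7: tail/ones ⇒ 0xffffffffffffffff

vd[7] = 18446744073709551615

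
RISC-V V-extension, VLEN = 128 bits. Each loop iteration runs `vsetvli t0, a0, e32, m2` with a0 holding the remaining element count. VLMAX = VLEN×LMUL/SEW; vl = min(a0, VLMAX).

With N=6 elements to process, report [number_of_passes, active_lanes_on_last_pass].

[iterations, last_vl] = [1, 6]

VLMAX = VLEN×LMUL/SEW = 128×2/32 = 8
N=6: ⌈6/8⌉ = 1 iters; last vl = 6 − 0×8 = 6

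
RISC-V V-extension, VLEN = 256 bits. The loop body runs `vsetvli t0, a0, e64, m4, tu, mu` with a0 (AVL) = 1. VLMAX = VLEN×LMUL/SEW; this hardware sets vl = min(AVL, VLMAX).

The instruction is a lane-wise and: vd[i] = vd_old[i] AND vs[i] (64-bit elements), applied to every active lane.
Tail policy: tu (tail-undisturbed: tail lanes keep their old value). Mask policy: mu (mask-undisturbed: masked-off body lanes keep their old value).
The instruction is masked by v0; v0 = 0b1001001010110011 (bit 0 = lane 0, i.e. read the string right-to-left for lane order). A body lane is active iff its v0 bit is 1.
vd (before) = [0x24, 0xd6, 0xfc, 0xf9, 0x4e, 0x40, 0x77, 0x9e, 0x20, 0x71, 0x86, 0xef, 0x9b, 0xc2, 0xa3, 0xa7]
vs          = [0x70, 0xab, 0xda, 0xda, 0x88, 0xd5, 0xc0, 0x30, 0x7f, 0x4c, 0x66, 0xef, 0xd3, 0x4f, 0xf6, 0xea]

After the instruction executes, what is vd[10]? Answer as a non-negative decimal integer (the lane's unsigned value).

lanes per group: 256·4/64 = 16
vl ← min(1, 16) = 1
vd[0] and(0x24,0x70) -> 0x20
vd[1] tail/keep -> 0xd6
vd[2] tail/keep -> 0xfc
vd[3] tail/keep -> 0xf9
vd[4] tail/keep -> 0x4e
vd[5] tail/keep -> 0x40
vd[6] tail/keep -> 0x77
vd[7] tail/keep -> 0x9e
vd[8] tail/keep -> 0x20
vd[9] tail/keep -> 0x71
vd[10] tail/keep -> 0x86
vd[11] tail/keep -> 0xef
vd[12] tail/keep -> 0x9b
vd[13] tail/keep -> 0xc2
vd[14] tail/keep -> 0xa3
vd[15] tail/keep -> 0xa7

vd[10] = 134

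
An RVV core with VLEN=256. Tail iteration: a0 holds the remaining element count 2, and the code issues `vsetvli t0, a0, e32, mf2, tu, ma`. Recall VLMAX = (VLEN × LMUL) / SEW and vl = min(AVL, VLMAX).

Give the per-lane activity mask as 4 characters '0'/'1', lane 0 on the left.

predicate = 1100

lanes per group: 256·1/2/32 = 4
AVL=2 ≤ VLMAX=4, so vl = 2
bits (lane 0 leftmost): 1100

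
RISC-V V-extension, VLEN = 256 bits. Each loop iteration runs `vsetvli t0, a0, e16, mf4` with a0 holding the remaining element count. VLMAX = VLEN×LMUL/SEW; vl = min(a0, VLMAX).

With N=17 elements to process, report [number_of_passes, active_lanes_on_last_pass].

[iterations, last_vl] = [5, 1]

lanes per group: 256·1/4/16 = 4
N=17: ⌈17/4⌉ = 5 iters; last vl = 17 − 4×4 = 1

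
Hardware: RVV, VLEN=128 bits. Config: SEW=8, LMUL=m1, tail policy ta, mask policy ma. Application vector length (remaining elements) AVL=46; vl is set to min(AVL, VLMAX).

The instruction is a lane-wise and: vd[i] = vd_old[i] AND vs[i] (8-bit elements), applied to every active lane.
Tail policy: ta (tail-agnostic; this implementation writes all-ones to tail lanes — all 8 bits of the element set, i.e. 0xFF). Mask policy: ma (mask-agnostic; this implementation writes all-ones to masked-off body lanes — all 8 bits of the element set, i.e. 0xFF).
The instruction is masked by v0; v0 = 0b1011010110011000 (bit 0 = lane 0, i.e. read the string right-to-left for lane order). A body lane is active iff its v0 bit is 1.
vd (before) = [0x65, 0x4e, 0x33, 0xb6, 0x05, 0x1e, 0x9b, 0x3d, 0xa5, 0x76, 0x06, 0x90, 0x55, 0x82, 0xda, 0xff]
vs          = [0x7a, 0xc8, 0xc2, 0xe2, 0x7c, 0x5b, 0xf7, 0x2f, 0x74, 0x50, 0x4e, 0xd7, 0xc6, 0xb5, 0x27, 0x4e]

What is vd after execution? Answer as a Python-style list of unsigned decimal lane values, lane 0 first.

vd = [255, 255, 255, 162, 4, 255, 255, 45, 36, 255, 6, 255, 68, 128, 255, 78]

VLMAX = VLEN×LMUL/SEW = 128×1/8 = 16
vl = min(AVL, VLMAX) = min(46, 16) = 16
lane  0: mask-off/ones ⇒ 0xff
lane  1: mask-off/ones ⇒ 0xff
lane  2: mask-off/ones ⇒ 0xff
lane  3: and(0xb6,0xe2) ⇒ 0xa2
lane  4: and(0x05,0x7c) ⇒ 0x04
lane  5: mask-off/ones ⇒ 0xff
lane  6: mask-off/ones ⇒ 0xff
lane  7: and(0x3d,0x2f) ⇒ 0x2d
lane  8: and(0xa5,0x74) ⇒ 0x24
lane  9: mask-off/ones ⇒ 0xff
lane 10: and(0x06,0x4e) ⇒ 0x06
lane 11: mask-off/ones ⇒ 0xff
lane 12: and(0x55,0xc6) ⇒ 0x44
lane 13: and(0x82,0xb5) ⇒ 0x80
lane 14: mask-off/ones ⇒ 0xff
lane 15: and(0xff,0x4e) ⇒ 0x4e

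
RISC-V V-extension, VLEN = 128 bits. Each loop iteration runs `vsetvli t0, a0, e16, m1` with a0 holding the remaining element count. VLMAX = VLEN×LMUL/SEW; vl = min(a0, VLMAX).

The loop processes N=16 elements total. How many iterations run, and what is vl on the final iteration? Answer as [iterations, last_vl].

VLMAX = VLEN×LMUL/SEW = 128×1/16 = 8
iterations = ceil(16/8) = 2; final-pass vl = 8

[iterations, last_vl] = [2, 8]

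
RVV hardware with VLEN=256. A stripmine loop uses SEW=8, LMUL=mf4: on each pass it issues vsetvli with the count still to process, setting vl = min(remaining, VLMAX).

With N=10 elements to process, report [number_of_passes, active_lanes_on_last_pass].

[iterations, last_vl] = [2, 2]

VLMAX = (256 × 1/4) / 8 = 8 lanes
iterations = ceil(10/8) = 2; final-pass vl = 2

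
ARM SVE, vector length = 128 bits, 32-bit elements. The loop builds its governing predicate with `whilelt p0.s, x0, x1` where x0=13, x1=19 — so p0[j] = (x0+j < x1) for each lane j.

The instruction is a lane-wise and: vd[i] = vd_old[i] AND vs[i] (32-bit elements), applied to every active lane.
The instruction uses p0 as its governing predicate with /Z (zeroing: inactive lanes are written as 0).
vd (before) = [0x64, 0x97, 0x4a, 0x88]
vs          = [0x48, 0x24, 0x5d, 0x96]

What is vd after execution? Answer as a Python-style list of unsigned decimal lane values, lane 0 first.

128-bit reg / 32-bit elem → 4 lanes
active while 13+j < 19, i.e. j ∈ [0,6) capped at 4 ⇒ 4
  i=0: and(0x64,0x48) → 64
  i=1: and(0x97,0x24) → 4
  i=2: and(0x4a,0x5d) → 72
  i=3: and(0x88,0x96) → 128

vd = [64, 4, 72, 128]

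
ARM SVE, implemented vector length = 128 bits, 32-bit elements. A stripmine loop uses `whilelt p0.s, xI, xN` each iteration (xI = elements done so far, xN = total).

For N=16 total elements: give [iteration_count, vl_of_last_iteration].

register lanes = 128/32 = 4
16 elements at 4/iter → 4 passes, remainder 4 on the last

[iterations, last_vl] = [4, 4]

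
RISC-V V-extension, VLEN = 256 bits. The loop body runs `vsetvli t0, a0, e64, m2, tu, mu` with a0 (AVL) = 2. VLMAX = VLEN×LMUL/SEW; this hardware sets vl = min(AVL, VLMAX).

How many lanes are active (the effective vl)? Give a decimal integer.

vl = 2

VLMAX = (256 × 2) / 64 = 8 lanes
vl ← min(2, 8) = 2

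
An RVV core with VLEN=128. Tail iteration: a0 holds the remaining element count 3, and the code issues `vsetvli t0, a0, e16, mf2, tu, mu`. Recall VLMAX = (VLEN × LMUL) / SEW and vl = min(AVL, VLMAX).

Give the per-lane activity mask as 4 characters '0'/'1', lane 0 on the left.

predicate = 1110

VLMAX = VLEN×LMUL/SEW = 128×1/2/16 = 4
AVL=3 ≤ VLMAX=4, so vl = 3
bits (lane 0 leftmost): 1110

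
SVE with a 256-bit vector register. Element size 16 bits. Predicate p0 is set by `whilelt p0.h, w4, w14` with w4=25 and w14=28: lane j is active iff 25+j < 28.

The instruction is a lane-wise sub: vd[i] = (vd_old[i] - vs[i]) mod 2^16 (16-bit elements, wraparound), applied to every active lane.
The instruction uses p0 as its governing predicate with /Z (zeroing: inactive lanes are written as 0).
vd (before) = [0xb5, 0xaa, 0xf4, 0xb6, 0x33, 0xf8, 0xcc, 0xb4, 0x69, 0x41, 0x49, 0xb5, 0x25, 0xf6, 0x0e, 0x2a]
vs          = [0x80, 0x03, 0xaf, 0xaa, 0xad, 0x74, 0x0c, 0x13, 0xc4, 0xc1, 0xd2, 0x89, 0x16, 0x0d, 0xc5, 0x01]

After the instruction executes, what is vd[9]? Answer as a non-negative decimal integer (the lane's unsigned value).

256-bit reg / 16-bit elem → 16 lanes
p0[j] = (25+j < 28); true for j=0..2 → 3 lanes set
vd[0] sub(0xb5,0x80) -> 0x35
vd[1] sub(0xaa,0x03) -> 0xa7
vd[2] sub(0xf4,0xaf) -> 0x45
vd[3] tail/zero -> 0x00
vd[4] tail/zero -> 0x00
vd[5] tail/zero -> 0x00
vd[6] tail/zero -> 0x00
vd[7] tail/zero -> 0x00
vd[8] tail/zero -> 0x00
vd[9] tail/zero -> 0x00
vd[10] tail/zero -> 0x00
vd[11] tail/zero -> 0x00
vd[12] tail/zero -> 0x00
vd[13] tail/zero -> 0x00
vd[14] tail/zero -> 0x00
vd[15] tail/zero -> 0x00

vd[9] = 0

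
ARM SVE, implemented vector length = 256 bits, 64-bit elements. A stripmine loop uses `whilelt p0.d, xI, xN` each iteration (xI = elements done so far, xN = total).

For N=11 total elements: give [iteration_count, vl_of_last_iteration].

lane count: 256 div 64 = 4
iterations = ceil(11/4) = 3; final-pass vl = 3

[iterations, last_vl] = [3, 3]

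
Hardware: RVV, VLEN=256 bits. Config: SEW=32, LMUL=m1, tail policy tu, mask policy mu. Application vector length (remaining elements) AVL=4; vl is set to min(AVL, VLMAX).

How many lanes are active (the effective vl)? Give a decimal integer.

lanes per group: 256·1/32 = 8
vl ← min(4, 8) = 4

vl = 4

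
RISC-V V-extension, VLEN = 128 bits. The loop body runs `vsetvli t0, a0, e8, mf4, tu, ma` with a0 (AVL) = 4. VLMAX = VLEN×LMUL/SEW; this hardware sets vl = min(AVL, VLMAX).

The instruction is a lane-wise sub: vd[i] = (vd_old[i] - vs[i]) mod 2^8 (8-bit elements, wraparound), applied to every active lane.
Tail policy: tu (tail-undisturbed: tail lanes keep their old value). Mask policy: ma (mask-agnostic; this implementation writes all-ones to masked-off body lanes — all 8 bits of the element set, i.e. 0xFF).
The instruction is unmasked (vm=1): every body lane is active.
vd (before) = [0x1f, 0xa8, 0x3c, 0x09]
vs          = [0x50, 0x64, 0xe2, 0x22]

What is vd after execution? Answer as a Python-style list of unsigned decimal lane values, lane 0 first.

vd = [207, 68, 90, 231]

VLMAX = (128 × 1/4) / 8 = 4 lanes
vl ← min(4, 4) = 4
[0] sub(0x1f,0x50) = 0xcf
[1] sub(0xa8,0x64) = 0x44
[2] sub(0x3c,0xe2) = 0x5a
[3] sub(0x09,0x22) = 0xe7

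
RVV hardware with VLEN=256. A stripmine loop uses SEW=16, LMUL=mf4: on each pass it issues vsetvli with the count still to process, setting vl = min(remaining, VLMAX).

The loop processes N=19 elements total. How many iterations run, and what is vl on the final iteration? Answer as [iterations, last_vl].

lanes per group: 256·1/4/16 = 4
19 elements at 4/iter → 5 passes, remainder 3 on the last

[iterations, last_vl] = [5, 3]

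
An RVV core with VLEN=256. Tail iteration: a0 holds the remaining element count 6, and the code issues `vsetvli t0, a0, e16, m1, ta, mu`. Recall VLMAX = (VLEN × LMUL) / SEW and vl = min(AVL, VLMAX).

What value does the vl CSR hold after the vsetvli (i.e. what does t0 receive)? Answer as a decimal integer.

lanes per group: 256·1/16 = 16
AVL=6 ≤ VLMAX=16, so vl = 6

vl = 6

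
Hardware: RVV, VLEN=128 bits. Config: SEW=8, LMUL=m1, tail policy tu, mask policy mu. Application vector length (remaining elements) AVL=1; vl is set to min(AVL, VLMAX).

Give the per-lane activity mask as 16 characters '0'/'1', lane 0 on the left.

predicate = 1000000000000000

lanes per group: 128·1/8 = 16
vl ← min(1, 16) = 1
bits (lane 0 leftmost): 1000000000000000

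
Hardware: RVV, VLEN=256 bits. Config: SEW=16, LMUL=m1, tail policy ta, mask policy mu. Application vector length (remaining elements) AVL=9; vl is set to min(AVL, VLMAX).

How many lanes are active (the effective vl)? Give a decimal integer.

vl = 9

lanes per group: 256·1/16 = 16
AVL=9 ≤ VLMAX=16, so vl = 9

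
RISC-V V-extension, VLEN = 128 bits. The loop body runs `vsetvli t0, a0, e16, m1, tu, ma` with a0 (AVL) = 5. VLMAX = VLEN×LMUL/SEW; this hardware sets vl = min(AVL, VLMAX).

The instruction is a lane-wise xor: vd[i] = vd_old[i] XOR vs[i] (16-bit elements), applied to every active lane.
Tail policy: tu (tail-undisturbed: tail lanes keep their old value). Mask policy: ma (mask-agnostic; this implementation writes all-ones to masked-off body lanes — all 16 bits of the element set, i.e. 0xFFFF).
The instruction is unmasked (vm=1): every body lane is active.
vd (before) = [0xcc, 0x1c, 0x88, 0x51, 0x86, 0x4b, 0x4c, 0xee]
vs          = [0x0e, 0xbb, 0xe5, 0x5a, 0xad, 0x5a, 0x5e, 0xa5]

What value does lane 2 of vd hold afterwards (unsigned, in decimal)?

vd[2] = 109

VLMAX = (128 × 1) / 16 = 8 lanes
AVL=5 ≤ VLMAX=8, so vl = 5
  i=0: xor(0xcc,0x0e) → 194
  i=1: xor(0x1c,0xbb) → 167
  i=2: xor(0x88,0xe5) → 109
  i=3: xor(0x51,0x5a) → 11
  i=4: xor(0x86,0xad) → 43
  i=5: tail/keep → 75
  i=6: tail/keep → 76
  i=7: tail/keep → 238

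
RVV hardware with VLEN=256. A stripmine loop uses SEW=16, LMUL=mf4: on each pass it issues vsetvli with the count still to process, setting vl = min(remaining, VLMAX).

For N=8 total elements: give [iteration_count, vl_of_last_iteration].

[iterations, last_vl] = [2, 4]

lanes per group: 256·1/4/16 = 4
8 elements at 4/iter → 2 passes, remainder 4 on the last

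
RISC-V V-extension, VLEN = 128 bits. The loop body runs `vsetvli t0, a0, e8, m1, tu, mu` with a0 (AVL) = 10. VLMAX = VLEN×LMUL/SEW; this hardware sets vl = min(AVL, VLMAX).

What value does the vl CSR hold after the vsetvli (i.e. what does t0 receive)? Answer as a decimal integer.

VLMAX = (128 × 1) / 8 = 16 lanes
vl ← min(10, 16) = 10

vl = 10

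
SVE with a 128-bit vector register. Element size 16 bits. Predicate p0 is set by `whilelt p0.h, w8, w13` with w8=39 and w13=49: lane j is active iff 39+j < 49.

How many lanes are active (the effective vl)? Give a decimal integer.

lane count: 128 div 16 = 8
whilelt: lane j active iff 39+j < 49 → j < 10 → 8 active

vl = 8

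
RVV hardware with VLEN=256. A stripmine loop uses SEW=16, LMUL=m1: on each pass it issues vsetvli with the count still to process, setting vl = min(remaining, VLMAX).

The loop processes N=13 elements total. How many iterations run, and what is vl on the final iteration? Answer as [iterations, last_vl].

[iterations, last_vl] = [1, 13]

lanes per group: 256·1/16 = 16
iterations = ceil(13/16) = 1; final-pass vl = 13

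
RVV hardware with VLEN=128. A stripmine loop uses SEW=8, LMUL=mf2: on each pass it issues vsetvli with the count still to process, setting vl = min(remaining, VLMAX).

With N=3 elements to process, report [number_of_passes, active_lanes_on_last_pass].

[iterations, last_vl] = [1, 3]

VLMAX = (128 × 1/2) / 8 = 8 lanes
iterations = ceil(3/8) = 1; final-pass vl = 3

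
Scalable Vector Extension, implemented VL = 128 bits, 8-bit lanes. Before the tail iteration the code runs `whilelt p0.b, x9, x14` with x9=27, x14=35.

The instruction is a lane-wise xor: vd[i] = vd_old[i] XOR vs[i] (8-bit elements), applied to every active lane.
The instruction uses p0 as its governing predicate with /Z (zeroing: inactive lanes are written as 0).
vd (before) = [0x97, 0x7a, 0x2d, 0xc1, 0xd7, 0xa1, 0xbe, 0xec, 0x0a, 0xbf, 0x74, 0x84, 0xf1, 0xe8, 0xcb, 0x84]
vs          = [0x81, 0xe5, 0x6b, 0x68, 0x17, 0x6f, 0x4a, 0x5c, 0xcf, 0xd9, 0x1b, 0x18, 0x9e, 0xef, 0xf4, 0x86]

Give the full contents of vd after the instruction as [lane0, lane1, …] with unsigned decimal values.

128-bit reg / 8-bit elem → 16 lanes
active while 27+j < 35, i.e. j ∈ [0,8) capped at 16 ⇒ 8
  i=0: xor(0x97,0x81) → 22
  i=1: xor(0x7a,0xe5) → 159
  i=2: xor(0x2d,0x6b) → 70
  i=3: xor(0xc1,0x68) → 169
  i=4: xor(0xd7,0x17) → 192
  i=5: xor(0xa1,0x6f) → 206
  i=6: xor(0xbe,0x4a) → 244
  i=7: xor(0xec,0x5c) → 176
  i=8: tail/zero → 0
  i=9: tail/zero → 0
  i=10: tail/zero → 0
  i=11: tail/zero → 0
  i=12: tail/zero → 0
  i=13: tail/zero → 0
  i=14: tail/zero → 0
  i=15: tail/zero → 0

vd = [22, 159, 70, 169, 192, 206, 244, 176, 0, 0, 0, 0, 0, 0, 0, 0]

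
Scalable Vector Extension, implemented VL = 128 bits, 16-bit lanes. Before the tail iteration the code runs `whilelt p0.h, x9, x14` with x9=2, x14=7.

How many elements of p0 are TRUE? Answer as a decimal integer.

lane count: 128 div 16 = 8
whilelt: lane j active iff 2+j < 7 → j < 5 → 5 active

vl = 5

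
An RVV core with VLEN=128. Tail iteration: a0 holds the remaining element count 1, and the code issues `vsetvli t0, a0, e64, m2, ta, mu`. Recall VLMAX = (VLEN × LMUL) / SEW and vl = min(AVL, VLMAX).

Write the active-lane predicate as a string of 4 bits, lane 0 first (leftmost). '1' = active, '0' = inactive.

VLMAX = VLEN×LMUL/SEW = 128×2/64 = 4
vl ← min(1, 4) = 1
bits (lane 0 leftmost): 1000

predicate = 1000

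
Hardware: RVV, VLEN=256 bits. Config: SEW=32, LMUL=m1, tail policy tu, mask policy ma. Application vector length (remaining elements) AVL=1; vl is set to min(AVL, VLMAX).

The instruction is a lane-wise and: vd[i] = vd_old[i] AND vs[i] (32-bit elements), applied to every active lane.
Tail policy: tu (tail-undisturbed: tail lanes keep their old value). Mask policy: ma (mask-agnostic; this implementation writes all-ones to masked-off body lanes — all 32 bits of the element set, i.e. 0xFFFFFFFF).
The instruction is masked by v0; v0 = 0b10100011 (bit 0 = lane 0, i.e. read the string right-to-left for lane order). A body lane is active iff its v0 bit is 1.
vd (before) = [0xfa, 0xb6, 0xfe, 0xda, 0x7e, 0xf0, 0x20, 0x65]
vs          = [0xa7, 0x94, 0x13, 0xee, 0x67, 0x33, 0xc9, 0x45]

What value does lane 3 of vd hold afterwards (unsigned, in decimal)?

vd[3] = 218

VLMAX = (256 × 1) / 32 = 8 lanes
AVL=1 ≤ VLMAX=8, so vl = 1
[0] and(0xfa,0xa7) = 0xa2
[1] tail/keep = 0xb6
[2] tail/keep = 0xfe
[3] tail/keep = 0xda
[4] tail/keep = 0x7e
[5] tail/keep = 0xf0
[6] tail/keep = 0x20
[7] tail/keep = 0x65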